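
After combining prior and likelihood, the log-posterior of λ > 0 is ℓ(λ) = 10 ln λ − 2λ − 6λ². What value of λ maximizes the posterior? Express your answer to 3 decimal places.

λ̂_MAP = 0.833

ℓ'(λ) = 10/λ − 2 − 12λ. Setting this to zero and multiplying by λ: 12λ² + 2λ − 10 = 0.
λ = (−2 + √(2² + 4·12·10)) / (2·12) = (−2 + √484) / 24 = (−2 + 22)/24 = 5/6.
ℓ''(λ) = −10/λ² − 12 < 0, confirming a maximum.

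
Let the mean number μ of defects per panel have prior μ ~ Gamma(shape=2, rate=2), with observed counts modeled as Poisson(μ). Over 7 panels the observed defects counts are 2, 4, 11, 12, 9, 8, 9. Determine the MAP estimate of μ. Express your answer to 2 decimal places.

μ̂_MAP = 6.22

Σxᵢ = 2+4+11+12+9+8+9 = 55, with n = 7.
Posterior ∝ μe^(−2μ) · μ^55e^(−7μ) = μ^56e^(−9μ), i.e. Gamma(shape=57, rate=9).
The mode of a Gamma(a, b) with a ≥ 1 (shape–rate) is (a−1)/b = 56/9 ≈ 6.22.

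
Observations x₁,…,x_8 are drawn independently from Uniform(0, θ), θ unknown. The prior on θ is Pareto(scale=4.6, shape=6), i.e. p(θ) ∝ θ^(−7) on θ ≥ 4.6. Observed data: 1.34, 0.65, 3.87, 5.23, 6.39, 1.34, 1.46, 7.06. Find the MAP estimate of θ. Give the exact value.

θ̂_MAP = 7.06

The Uniform(0, θ) likelihood is θ^(−n) for θ ≥ max(xᵢ), zero otherwise. Here max(xᵢ) = 7.06.
Posterior ∝ θ^(−7) · θ^(−8) = θ^(−15) on θ ≥ max(4.6, 7.06) = 7.06.
This density is strictly decreasing in θ, so the posterior mode lies at the lower boundary of the support.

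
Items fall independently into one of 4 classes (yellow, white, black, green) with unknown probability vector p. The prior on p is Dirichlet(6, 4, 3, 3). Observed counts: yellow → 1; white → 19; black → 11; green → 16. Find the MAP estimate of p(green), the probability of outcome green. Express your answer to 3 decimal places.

MAP estimate of p(green) = 0.305

The posterior is Dirichlet(αᵢ + nᵢ) = Dirichlet(7, 23, 14, 19).
For a Dirichlet(a₁,…,a_K) with all aᵢ > 1, the mode has j-th component (aⱼ − 1)/(Σaᵢ − K).
Here Σaᵢ = 63 and K = 4, so p(green) = (19 − 1)/(63 − 4) = 18/59 ≈ 0.305.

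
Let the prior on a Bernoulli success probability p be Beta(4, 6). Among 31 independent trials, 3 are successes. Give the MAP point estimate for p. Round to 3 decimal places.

p̂_MAP = 0.154

Prior: Beta(4, 6).
Data: 3 successes in 31 trials. The binomial likelihood contributes p^3(1−p)^28, so the posterior is Beta(4+3, 6+28) = Beta(7, 34).
For Beta(a, b) with a, b > 1 the mode is (a−1)/(a+b−2) = 6/39 ≈ 0.154.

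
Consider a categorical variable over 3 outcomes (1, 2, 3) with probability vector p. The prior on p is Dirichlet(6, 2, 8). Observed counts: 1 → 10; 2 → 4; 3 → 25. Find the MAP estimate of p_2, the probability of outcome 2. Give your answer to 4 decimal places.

The posterior is Dirichlet(αᵢ + nᵢ) = Dirichlet(16, 6, 33).
For a Dirichlet(a₁,…,a_K) with all aᵢ > 1, the mode has j-th component (aⱼ − 1)/(Σaᵢ − K).
Here Σaᵢ = 55 and K = 3, so p_2 = (6 − 1)/(55 − 3) = 5/52 ≈ 0.0962.

MAP estimate: 0.0962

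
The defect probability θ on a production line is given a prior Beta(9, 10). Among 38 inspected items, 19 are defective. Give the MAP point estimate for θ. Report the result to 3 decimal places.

Prior: Beta(9, 10).
Data: 19 successes in 38 trials. The binomial likelihood contributes θ^19(1−θ)^19, so the posterior is Beta(9+19, 10+19) = Beta(28, 29).
For Beta(a, b) with a, b > 1 the mode is (a−1)/(a+b−2) = 27/55 ≈ 0.491.

θ̂_MAP = 0.491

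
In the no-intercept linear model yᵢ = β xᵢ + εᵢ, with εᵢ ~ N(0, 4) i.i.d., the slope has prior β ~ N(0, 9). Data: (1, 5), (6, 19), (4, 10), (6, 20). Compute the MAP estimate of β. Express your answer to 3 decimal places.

log p(β | y) = −Σ(yᵢ − βxᵢ)²/(2·4) − β²/(2·9) + const.
Setting the derivative to zero: Σxᵢ(yᵢ − βxᵢ)/4 − β/9 = 0, so β = Σxᵢyᵢ / (Σxᵢ² + σ²/τ²).
Σxᵢyᵢ = 1·5 + 6·19 + 4·10 + 6·20 = 279; Σxᵢ² = 89; σ²/τ² = 4/9.
β̂_MAP = 279 / (89 + 4/9) = 279/(805/9) = 2511/805 ≈ 3.119.

β̂_MAP = 3.119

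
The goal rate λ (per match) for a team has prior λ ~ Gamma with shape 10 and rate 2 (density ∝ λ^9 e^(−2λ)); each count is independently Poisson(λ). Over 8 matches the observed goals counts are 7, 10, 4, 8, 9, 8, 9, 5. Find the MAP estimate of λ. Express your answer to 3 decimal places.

Σxᵢ = 7+10+4+8+9+8+9+5 = 60, with n = 8.
Posterior ∝ λ^9e^(−2λ) · λ^60e^(−8λ) = λ^69e^(−10λ), i.e. Gamma(shape=70, rate=10).
The mode of a Gamma(a, b) with a ≥ 1 (shape–rate) is (a−1)/b = 69/10 ≈ 6.900.

λ̂_MAP = 6.900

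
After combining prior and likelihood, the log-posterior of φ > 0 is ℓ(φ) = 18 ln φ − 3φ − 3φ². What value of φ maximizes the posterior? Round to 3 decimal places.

ℓ'(φ) = 18/φ − 3 − 6φ. Setting this to zero and multiplying by φ: 6φ² + 3φ − 18 = 0.
φ = (−3 + √(3² + 4·6·18)) / (2·6) = (−3 + √441) / 12 = (−3 + 21)/12 = 3/2.
ℓ''(φ) = −18/φ² − 6 < 0, confirming a maximum.

φ̂_MAP = 1.500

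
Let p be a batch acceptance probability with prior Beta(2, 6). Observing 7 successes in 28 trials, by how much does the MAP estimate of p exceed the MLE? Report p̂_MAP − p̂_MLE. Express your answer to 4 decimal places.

MAP − MLE = -0.0147

Posterior is Beta(9, 27); MAP = (9−1)/(36−2) = 8/34 ≈ 0.23529.
MLE ignores the prior: p̂_MLE = k/n = 7/28 ≈ 0.25000.
Difference = 8/34 − 7/28 = -1/68 ≈ -0.0147.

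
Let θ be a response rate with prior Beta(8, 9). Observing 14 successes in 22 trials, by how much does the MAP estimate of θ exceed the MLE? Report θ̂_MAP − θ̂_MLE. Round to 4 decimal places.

MAP − MLE = -0.0688

Posterior is Beta(22, 17); MAP = (22−1)/(39−2) = 21/37 ≈ 0.56757.
MLE ignores the prior: θ̂_MLE = k/n = 14/22 ≈ 0.63636.
Difference = 21/37 − 14/22 = -28/407 ≈ -0.0688.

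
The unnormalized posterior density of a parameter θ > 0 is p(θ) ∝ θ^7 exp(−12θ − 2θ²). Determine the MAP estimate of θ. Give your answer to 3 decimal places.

θ̂_MAP = 0.500

ℓ'(θ) = 7/θ − 12 − 4θ. Setting this to zero and multiplying by θ: 4θ² + 12θ − 7 = 0.
θ = (−12 + √(12² + 4·4·7)) / (2·4) = (−12 + √256) / 8 = (−12 + 16)/8 = 1/2.
ℓ''(θ) = −7/θ² − 4 < 0, confirming a maximum.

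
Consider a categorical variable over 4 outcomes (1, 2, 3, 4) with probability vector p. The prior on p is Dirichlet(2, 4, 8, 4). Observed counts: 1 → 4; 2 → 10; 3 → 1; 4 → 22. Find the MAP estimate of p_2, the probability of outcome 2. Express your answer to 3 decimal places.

MAP estimate: 0.255

The posterior is Dirichlet(αᵢ + nᵢ) = Dirichlet(6, 14, 9, 26).
For a Dirichlet(a₁,…,a_K) with all aᵢ > 1, the mode has j-th component (aⱼ − 1)/(Σaᵢ − K).
Here Σaᵢ = 55 and K = 4, so p_2 = (14 − 1)/(55 − 4) = 13/51 ≈ 0.255.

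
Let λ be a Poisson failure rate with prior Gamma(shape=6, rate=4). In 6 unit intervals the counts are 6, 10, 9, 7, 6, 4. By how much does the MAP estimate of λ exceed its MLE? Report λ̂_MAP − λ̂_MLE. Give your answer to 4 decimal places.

MAP − MLE = -2.3000

Σxᵢ = 42. Posterior is Gamma(48, 10); MAP = (48−1)/10 = 47/10 ≈ 4.70000.
MLE = x̄ = 42/6 ≈ 7.00000.
Difference = 47/10 − 42/6 = -23/10 ≈ -2.3000.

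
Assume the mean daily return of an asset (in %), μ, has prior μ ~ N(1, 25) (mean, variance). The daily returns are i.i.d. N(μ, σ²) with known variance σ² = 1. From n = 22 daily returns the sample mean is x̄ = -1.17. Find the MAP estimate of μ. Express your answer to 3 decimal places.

μ̂_MAP = -1.166

n = 22, x̄ = -1.17.
For a Normal prior and Normal likelihood with known variance, the posterior is Normal; its mode equals its mean, the precision-weighted average.
Prior precision 1/σ₀² = 1/25 = 0.04; data precision n/σ² = 22/1 = 22.
μ̂ = (0.04·1 + 22·(-1.17)) / (0.04 + 22) = (-25.7)/22.04 = -1285/1102 ≈ -1.166.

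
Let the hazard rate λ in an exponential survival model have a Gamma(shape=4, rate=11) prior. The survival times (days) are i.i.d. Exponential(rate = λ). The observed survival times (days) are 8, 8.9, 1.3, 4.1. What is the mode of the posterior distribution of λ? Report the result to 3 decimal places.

λ̂_MAP = 0.210

The Exponential(rate=λ) likelihood is ∝ λ^n e^(−λΣtᵢ). Here n = 4 and Σtᵢ = 8 + 8.9 + 1.3 + 4.1 = 22.3.
Posterior ∝ λ^3e^(−11λ) · λ^4e^(−22.3λ) = λ^7e^(−33.3λ), i.e. Gamma(8, 33.3).
Mode = (a−1)/b = 7/33.3 ≈ 0.210.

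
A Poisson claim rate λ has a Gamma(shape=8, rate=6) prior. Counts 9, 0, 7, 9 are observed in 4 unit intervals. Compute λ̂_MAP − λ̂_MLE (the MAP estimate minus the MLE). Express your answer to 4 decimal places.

Σxᵢ = 25. Posterior is Gamma(33, 10); MAP = (33−1)/10 = 32/10 ≈ 3.20000.
MLE = x̄ = 25/4 ≈ 6.25000.
Difference = 32/10 − 25/4 = -61/20 ≈ -3.0500.

MAP − MLE = -3.0500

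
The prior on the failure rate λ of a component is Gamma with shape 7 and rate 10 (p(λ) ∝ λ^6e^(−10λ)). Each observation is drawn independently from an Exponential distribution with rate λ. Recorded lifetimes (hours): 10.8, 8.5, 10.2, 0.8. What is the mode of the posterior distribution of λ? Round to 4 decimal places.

λ̂_MAP = 0.2481

The Exponential(rate=λ) likelihood is ∝ λ^n e^(−λΣtᵢ). Here n = 4 and Σtᵢ = 10.8 + 8.5 + 10.2 + 0.8 = 30.3.
Posterior ∝ λ^6e^(−10λ) · λ^4e^(−30.3λ) = λ^10e^(−40.3λ), i.e. Gamma(11, 40.3).
Mode = (a−1)/b = 10/40.3 ≈ 0.2481.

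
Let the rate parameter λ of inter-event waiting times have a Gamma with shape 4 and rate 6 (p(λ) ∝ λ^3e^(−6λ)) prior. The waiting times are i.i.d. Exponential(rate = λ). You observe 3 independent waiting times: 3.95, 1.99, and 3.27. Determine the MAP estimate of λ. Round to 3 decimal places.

The Exponential(rate=λ) likelihood is ∝ λ^n e^(−λΣtᵢ). Here n = 3 and Σtᵢ = 3.95 + 1.99 + 3.27 = 9.21.
Posterior ∝ λ^3e^(−6λ) · λ^3e^(−9.21λ) = λ^6e^(−15.21λ), i.e. Gamma(7, 15.21).
Mode = (a−1)/b = 6/15.21 ≈ 0.394.

λ̂_MAP = 0.394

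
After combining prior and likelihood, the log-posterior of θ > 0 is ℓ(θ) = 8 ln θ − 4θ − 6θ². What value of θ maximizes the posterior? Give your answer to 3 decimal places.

ℓ'(θ) = 8/θ − 4 − 12θ. Setting this to zero and multiplying by θ: 12θ² + 4θ − 8 = 0.
θ = (−4 + √(4² + 4·12·8)) / (2·12) = (−4 + √400) / 24 = (−4 + 20)/24 = 2/3.
ℓ''(θ) = −8/θ² − 12 < 0, confirming a maximum.

θ̂_MAP = 0.667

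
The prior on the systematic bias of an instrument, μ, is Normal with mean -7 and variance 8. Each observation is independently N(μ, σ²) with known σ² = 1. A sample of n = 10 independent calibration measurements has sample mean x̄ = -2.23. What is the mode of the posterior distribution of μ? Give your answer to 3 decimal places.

μ̂_MAP = -2.289

n = 10, x̄ = -2.23.
For a Normal prior and Normal likelihood with known variance, the posterior is Normal; its mode equals its mean, the precision-weighted average.
Prior precision 1/σ₀² = 1/8 = 0.125; data precision n/σ² = 10/1 = 10.
μ̂ = (0.125·(-7) + 10·(-2.23)) / (0.125 + 10) = (-23.175)/10.125 = -103/45 ≈ -2.289.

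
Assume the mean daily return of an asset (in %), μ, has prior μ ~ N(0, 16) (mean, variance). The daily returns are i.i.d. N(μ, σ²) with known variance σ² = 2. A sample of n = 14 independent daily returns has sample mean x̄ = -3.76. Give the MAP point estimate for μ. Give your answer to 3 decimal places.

μ̂_MAP = -3.727

n = 14, x̄ = -3.76.
For a Normal prior and Normal likelihood with known variance, the posterior is Normal; its mode equals its mean, the precision-weighted average.
Prior precision 1/σ₀² = 1/16 = 0.0625; data precision n/σ² = 14/2 = 7.
μ̂ = (0.0625·0 + 7·(-3.76)) / (0.0625 + 7) = (-26.32)/7.0625 = -10528/2825 ≈ -3.727.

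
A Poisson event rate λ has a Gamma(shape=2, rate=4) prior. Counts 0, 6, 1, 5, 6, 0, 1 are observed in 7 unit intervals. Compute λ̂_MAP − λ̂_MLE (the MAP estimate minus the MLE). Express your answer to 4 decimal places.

MAP − MLE = -0.8961

Σxᵢ = 19. Posterior is Gamma(21, 11); MAP = (21−1)/11 = 20/11 ≈ 1.81818.
MLE = x̄ = 19/7 ≈ 2.71429.
Difference = 20/11 − 19/7 = -69/77 ≈ -0.8961.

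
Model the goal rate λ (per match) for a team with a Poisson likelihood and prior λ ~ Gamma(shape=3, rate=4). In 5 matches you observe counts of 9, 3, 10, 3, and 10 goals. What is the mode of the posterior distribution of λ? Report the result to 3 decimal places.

Σxᵢ = 9+3+10+3+10 = 35, with n = 5.
Posterior ∝ λ^2e^(−4λ) · λ^35e^(−5λ) = λ^37e^(−9λ), i.e. Gamma(shape=38, rate=9).
The mode of a Gamma(a, b) with a ≥ 1 (shape–rate) is (a−1)/b = 37/9 ≈ 4.111.

λ̂_MAP = 4.111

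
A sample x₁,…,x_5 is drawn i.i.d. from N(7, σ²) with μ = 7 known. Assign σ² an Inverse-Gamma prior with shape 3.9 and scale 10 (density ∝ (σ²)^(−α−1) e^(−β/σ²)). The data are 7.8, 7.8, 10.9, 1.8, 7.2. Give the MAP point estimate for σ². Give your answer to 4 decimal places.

Sum of squared deviations about the known mean: SS = (7.8−7)² + (7.8−7)² + (10.9−7)² + (1.8−7)² + (7.2−7)² = 43.57.
The Normal likelihood contributes (σ²)^(−n/2) exp(−SS/(2σ²)), so the posterior is Inverse-Gamma(α + n/2, β + SS/2) = Inverse-Gamma(6.4, 31.785).
The mode of Inverse-Gamma(a, b) is b/(a+1) = 31.785/7.4 ≈ 4.2953.

σ̂²_MAP = 4.2953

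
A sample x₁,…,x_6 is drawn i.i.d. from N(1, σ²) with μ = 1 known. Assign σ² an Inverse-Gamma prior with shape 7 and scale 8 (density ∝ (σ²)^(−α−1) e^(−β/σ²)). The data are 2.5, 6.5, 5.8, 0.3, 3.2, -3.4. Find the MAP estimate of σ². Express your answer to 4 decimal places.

Sum of squared deviations about the known mean: SS = (2.5−1)² + (6.5−1)² + (5.8−1)² + (0.3−1)² + (3.2−1)² + (-3.4−1)² = 80.23.
The Normal likelihood contributes (σ²)^(−n/2) exp(−SS/(2σ²)), so the posterior is Inverse-Gamma(α + n/2, β + SS/2) = Inverse-Gamma(10, 48.115).
The mode of Inverse-Gamma(a, b) is b/(a+1) = 48.115/11 ≈ 4.3741.

σ̂²_MAP = 4.3741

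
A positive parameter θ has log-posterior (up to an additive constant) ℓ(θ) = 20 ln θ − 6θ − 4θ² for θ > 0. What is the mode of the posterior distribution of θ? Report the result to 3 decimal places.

ℓ'(θ) = 20/θ − 6 − 8θ. Setting this to zero and multiplying by θ: 8θ² + 6θ − 20 = 0.
θ = (−6 + √(6² + 4·8·20)) / (2·8) = (−6 + √676) / 16 = (−6 + 26)/16 = 5/4.
ℓ''(θ) = −20/θ² − 8 < 0, confirming a maximum.

θ̂_MAP = 1.250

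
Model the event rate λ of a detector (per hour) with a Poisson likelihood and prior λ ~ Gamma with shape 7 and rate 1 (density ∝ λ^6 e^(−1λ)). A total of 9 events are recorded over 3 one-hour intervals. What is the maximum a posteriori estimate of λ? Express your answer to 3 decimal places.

Σxᵢ = 9, n = 3.
Posterior ∝ λ^6e^(−1λ) · λ^9e^(−3λ) = λ^15e^(−4λ), i.e. Gamma(shape=16, rate=4).
The mode of a Gamma(a, b) with a ≥ 1 (shape–rate) is (a−1)/b = 15/4 ≈ 3.750.

λ̂_MAP = 3.750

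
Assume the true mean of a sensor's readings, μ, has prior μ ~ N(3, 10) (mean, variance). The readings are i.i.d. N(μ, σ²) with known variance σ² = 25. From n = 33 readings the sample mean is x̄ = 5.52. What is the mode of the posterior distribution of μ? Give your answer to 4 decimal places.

μ̂_MAP = 5.3425

n = 33, x̄ = 5.52.
For a Normal prior and Normal likelihood with known variance, the posterior is Normal; its mode equals its mean, the precision-weighted average.
Prior precision 1/σ₀² = 1/10 = 0.1; data precision n/σ² = 33/25 = 1.32.
μ̂ = (0.1·3 + 1.32·5.52) / (0.1 + 1.32) = 7.5864/1.42 = 9483/1775 ≈ 5.3425.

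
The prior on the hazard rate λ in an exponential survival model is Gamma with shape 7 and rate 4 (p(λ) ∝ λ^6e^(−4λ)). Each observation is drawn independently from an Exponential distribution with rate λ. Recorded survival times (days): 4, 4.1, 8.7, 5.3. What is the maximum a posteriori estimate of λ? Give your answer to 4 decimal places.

The Exponential(rate=λ) likelihood is ∝ λ^n e^(−λΣtᵢ). Here n = 4 and Σtᵢ = 4 + 4.1 + 8.7 + 5.3 = 22.1.
Posterior ∝ λ^6e^(−4λ) · λ^4e^(−22.1λ) = λ^10e^(−26.1λ), i.e. Gamma(11, 26.1).
Mode = (a−1)/b = 10/26.1 ≈ 0.3831.

λ̂_MAP = 0.3831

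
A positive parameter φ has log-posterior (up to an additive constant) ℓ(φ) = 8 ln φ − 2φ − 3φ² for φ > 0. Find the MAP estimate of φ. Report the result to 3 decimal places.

ℓ'(φ) = 8/φ − 2 − 6φ. Setting this to zero and multiplying by φ: 6φ² + 2φ − 8 = 0.
φ = (−2 + √(2² + 4·6·8)) / (2·6) = (−2 + √196) / 12 = (−2 + 14)/12 = 1.
ℓ''(φ) = −8/φ² − 6 < 0, confirming a maximum.

φ̂_MAP = 1.000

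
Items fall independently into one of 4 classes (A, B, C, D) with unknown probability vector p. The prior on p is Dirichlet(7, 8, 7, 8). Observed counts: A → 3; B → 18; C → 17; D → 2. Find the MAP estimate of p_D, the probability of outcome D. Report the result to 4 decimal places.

The posterior is Dirichlet(αᵢ + nᵢ) = Dirichlet(10, 26, 24, 10).
For a Dirichlet(a₁,…,a_K) with all aᵢ > 1, the mode has j-th component (aⱼ − 1)/(Σaᵢ − K).
Here Σaᵢ = 70 and K = 4, so p_D = (10 − 1)/(70 − 4) = 9/66 ≈ 0.1364.

MAP estimate of p_D = 0.1364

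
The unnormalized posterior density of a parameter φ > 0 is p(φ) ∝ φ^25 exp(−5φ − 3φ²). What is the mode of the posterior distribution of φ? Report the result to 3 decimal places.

ℓ'(φ) = 25/φ − 5 − 6φ. Setting this to zero and multiplying by φ: 6φ² + 5φ − 25 = 0.
φ = (−5 + √(5² + 4·6·25)) / (2·6) = (−5 + √625) / 12 = (−5 + 25)/12 = 5/3.
ℓ''(φ) = −25/φ² − 6 < 0, confirming a maximum.

φ̂_MAP = 1.667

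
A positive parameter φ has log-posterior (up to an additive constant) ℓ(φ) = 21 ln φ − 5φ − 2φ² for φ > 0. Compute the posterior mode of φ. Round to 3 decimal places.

ℓ'(φ) = 21/φ − 5 − 4φ. Setting this to zero and multiplying by φ: 4φ² + 5φ − 21 = 0.
φ = (−5 + √(5² + 4·4·21)) / (2·4) = (−5 + √361) / 8 = (−5 + 19)/8 = 7/4.
ℓ''(φ) = −21/φ² − 4 < 0, confirming a maximum.

φ̂_MAP = 1.750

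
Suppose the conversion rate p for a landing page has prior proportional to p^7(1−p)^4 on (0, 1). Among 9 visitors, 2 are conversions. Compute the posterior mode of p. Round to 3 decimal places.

p̂_MAP = 0.450

The prior density ∝ p^7(1−p)^4 is the kernel of Beta(8, 5).
Data: 2 successes in 9 trials. The binomial likelihood contributes p^2(1−p)^7, so the posterior is Beta(8+2, 5+7) = Beta(10, 12).
For Beta(a, b) with a, b > 1 the mode is (a−1)/(a+b−2) = 9/20 ≈ 0.450.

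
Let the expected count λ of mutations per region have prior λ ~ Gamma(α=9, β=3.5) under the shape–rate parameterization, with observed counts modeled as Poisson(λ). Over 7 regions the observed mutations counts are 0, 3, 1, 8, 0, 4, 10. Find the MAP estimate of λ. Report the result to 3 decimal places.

λ̂_MAP = 3.238

Σxᵢ = 0+3+1+8+0+4+10 = 26, with n = 7.
Posterior ∝ λ^8e^(−3.5λ) · λ^26e^(−7λ) = λ^34e^(−10.5λ), i.e. Gamma(shape=35, rate=10.5).
The mode of a Gamma(a, b) with a ≥ 1 (shape–rate) is (a−1)/b = 34/10.5 ≈ 3.238.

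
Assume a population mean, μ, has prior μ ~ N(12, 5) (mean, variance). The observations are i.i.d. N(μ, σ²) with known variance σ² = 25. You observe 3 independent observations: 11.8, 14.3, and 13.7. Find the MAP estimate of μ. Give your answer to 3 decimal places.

n = 3; x̄ = (11.8 + 14.3 + 13.7)/3 = 39.8/3 = 199/15 ≈ 13.2667.
For a Normal prior and Normal likelihood with known variance, the posterior is Normal; its mode equals its mean, the precision-weighted average.
Prior precision 1/σ₀² = 1/5 = 0.2; data precision n/σ² = 3/25 = 0.12.
μ̂ = (0.2·12 + 0.12·(199/15)) / (0.2 + 0.12) = 3.992/0.32 = 12.475.

μ̂_MAP = 12.475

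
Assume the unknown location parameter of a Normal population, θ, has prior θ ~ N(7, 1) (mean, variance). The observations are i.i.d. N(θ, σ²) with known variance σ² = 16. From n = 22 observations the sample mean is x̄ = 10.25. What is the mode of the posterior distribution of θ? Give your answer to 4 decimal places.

θ̂_MAP = 8.8816

n = 22, x̄ = 10.25.
For a Normal prior and Normal likelihood with known variance, the posterior is Normal; its mode equals its mean, the precision-weighted average.
Prior precision 1/σ₀² = 1/1 = 1; data precision n/σ² = 22/16 = 1.375.
θ̂ = (1·7 + 1.375·10.25) / (1 + 1.375) = 21.09375/2.375 = 675/76 ≈ 8.8816.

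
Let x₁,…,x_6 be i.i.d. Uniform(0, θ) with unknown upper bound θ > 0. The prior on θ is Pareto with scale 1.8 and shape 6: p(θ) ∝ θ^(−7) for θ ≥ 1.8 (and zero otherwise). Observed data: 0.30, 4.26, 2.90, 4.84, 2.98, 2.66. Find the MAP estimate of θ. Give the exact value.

θ̂_MAP = 4.84

The Uniform(0, θ) likelihood is θ^(−n) for θ ≥ max(xᵢ), zero otherwise. Here max(xᵢ) = 4.84.
Posterior ∝ θ^(−7) · θ^(−6) = θ^(−13) on θ ≥ max(1.8, 4.84) = 4.84.
This density is strictly decreasing in θ, so the posterior mode lies at the lower boundary of the support.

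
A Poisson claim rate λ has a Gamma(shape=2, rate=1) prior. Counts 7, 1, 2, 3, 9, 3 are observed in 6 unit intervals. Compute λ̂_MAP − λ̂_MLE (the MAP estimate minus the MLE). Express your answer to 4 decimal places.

MAP − MLE = -0.4524

Σxᵢ = 25. Posterior is Gamma(27, 7); MAP = (27−1)/7 = 26/7 ≈ 3.71429.
MLE = x̄ = 25/6 ≈ 4.16667.
Difference = 26/7 − 25/6 = -19/42 ≈ -0.4524.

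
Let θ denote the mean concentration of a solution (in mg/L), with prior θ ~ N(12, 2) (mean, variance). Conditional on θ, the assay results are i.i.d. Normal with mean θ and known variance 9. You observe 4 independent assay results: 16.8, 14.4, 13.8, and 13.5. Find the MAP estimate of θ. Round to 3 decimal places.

θ̂_MAP = 13.235

n = 4; x̄ = (16.8 + 14.4 + 13.8 + 13.5)/4 = 58.5/4 = 14.625.
For a Normal prior and Normal likelihood with known variance, the posterior is Normal; its mode equals its mean, the precision-weighted average.
Prior precision 1/σ₀² = 1/2 = 0.5; data precision n/σ² = 4/9.
θ̂ = (0.5·12 + (4/9)·14.625) / (0.5 + 4/9) = 12.5/(17/18) = 225/17 ≈ 13.235.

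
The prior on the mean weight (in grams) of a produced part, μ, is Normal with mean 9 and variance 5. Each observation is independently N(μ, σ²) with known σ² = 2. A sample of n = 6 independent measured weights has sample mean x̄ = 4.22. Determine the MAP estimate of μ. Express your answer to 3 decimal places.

μ̂_MAP = 4.519

n = 6, x̄ = 4.22.
For a Normal prior and Normal likelihood with known variance, the posterior is Normal; its mode equals its mean, the precision-weighted average.
Prior precision 1/σ₀² = 1/5 = 0.2; data precision n/σ² = 6/2 = 3.
μ̂ = (0.2·9 + 3·4.22) / (0.2 + 3) = 14.46/3.2 = 4.51875 ≈ 4.519.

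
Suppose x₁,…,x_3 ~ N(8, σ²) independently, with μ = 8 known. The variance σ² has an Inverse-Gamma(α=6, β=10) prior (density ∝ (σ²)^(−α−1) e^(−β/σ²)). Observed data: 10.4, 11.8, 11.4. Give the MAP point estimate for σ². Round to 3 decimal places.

σ̂²_MAP = 3.045

Sum of squared deviations about the known mean: SS = (10.4−8)² + (11.8−8)² + (11.4−8)² = 31.76.
The Normal likelihood contributes (σ²)^(−n/2) exp(−SS/(2σ²)), so the posterior is Inverse-Gamma(α + n/2, β + SS/2) = Inverse-Gamma(7.5, 25.88).
The mode of Inverse-Gamma(a, b) is b/(a+1) = 25.88/8.5 ≈ 3.045.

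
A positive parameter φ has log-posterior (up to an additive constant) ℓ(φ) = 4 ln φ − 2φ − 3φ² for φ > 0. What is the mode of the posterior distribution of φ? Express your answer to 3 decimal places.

ℓ'(φ) = 4/φ − 2 − 6φ. Setting this to zero and multiplying by φ: 6φ² + 2φ − 4 = 0.
φ = (−2 + √(2² + 4·6·4)) / (2·6) = (−2 + √100) / 12 = (−2 + 10)/12 = 2/3.
ℓ''(φ) = −4/φ² − 6 < 0, confirming a maximum.

φ̂_MAP = 0.667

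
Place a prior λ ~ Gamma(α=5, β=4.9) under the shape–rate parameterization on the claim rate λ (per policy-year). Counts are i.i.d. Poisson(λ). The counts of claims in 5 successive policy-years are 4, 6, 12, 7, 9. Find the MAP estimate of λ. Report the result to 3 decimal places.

λ̂_MAP = 4.242

Σxᵢ = 4+6+12+7+9 = 38, with n = 5.
Posterior ∝ λ^4e^(−4.9λ) · λ^38e^(−5λ) = λ^42e^(−9.9λ), i.e. Gamma(shape=43, rate=9.9).
The mode of a Gamma(a, b) with a ≥ 1 (shape–rate) is (a−1)/b = 42/9.9 ≈ 4.242.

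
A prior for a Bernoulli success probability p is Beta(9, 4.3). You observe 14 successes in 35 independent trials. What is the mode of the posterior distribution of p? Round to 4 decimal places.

Prior: Beta(9, 4.3).
Data: 14 successes in 35 trials. The binomial likelihood contributes p^14(1−p)^21, so the posterior is Beta(9+14, 4.3+21) = Beta(23, 25.3).
For Beta(a, b) with a, b > 1 the mode is (a−1)/(a+b−2) = 22/46.3 ≈ 0.4752.

p̂_MAP = 0.4752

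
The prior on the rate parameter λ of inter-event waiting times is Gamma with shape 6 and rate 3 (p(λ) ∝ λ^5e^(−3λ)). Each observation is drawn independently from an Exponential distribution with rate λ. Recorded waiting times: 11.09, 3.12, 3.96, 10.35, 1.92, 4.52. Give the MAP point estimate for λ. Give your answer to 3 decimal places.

λ̂_MAP = 0.290

The Exponential(rate=λ) likelihood is ∝ λ^n e^(−λΣtᵢ). Here n = 6 and Σtᵢ = 11.09 + 3.12 + 3.96 + 10.35 + 1.92 + 4.52 = 34.96.
Posterior ∝ λ^5e^(−3λ) · λ^6e^(−34.96λ) = λ^11e^(−37.96λ), i.e. Gamma(12, 37.96).
Mode = (a−1)/b = 11/37.96 ≈ 0.290.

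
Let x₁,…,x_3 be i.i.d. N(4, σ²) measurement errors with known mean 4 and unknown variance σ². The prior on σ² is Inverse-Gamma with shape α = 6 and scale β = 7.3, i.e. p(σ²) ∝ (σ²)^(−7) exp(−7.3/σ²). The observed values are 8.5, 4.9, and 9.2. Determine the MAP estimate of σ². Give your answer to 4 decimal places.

Sum of squared deviations about the known mean: SS = (8.5−4)² + (4.9−4)² + (9.2−4)² = 48.1.
The Normal likelihood contributes (σ²)^(−n/2) exp(−SS/(2σ²)), so the posterior is Inverse-Gamma(α + n/2, β + SS/2) = Inverse-Gamma(7.5, 31.35).
The mode of Inverse-Gamma(a, b) is b/(a+1) = 31.35/8.5 ≈ 3.6882.

σ̂²_MAP = 3.6882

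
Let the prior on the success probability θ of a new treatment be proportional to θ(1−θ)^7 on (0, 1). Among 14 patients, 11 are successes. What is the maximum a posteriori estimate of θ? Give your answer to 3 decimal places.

θ̂_MAP = 0.545

The prior density ∝ θ(1−θ)^7 is the kernel of Beta(2, 8).
Data: 11 successes in 14 trials. The binomial likelihood contributes θ^11(1−θ)^3, so the posterior is Beta(2+11, 8+3) = Beta(13, 11).
For Beta(a, b) with a, b > 1 the mode is (a−1)/(a+b−2) = 12/22 ≈ 0.545.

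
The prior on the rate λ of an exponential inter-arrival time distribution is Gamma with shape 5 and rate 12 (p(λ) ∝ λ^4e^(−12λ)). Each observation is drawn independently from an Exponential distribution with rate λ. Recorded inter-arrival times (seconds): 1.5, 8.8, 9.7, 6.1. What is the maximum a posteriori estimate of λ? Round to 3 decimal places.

λ̂_MAP = 0.210

The Exponential(rate=λ) likelihood is ∝ λ^n e^(−λΣtᵢ). Here n = 4 and Σtᵢ = 1.5 + 8.8 + 9.7 + 6.1 = 26.1.
Posterior ∝ λ^4e^(−12λ) · λ^4e^(−26.1λ) = λ^8e^(−38.1λ), i.e. Gamma(9, 38.1).
Mode = (a−1)/b = 8/38.1 ≈ 0.210.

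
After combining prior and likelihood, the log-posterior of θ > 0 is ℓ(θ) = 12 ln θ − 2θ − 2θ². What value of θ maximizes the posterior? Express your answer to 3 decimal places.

θ̂_MAP = 1.500

ℓ'(θ) = 12/θ − 2 − 4θ. Setting this to zero and multiplying by θ: 4θ² + 2θ − 12 = 0.
θ = (−2 + √(2² + 4·4·12)) / (2·4) = (−2 + √196) / 8 = (−2 + 14)/8 = 3/2.
ℓ''(θ) = −12/θ² − 4 < 0, confirming a maximum.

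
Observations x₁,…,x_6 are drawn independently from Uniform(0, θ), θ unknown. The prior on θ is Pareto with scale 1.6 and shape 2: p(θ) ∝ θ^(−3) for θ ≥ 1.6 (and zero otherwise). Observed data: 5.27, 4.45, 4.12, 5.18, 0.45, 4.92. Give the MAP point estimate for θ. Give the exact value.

θ̂_MAP = 5.27

The Uniform(0, θ) likelihood is θ^(−n) for θ ≥ max(xᵢ), zero otherwise. Here max(xᵢ) = 5.27.
Posterior ∝ θ^(−3) · θ^(−6) = θ^(−9) on θ ≥ max(1.6, 5.27) = 5.27.
This density is strictly decreasing in θ, so the posterior mode lies at the lower boundary of the support.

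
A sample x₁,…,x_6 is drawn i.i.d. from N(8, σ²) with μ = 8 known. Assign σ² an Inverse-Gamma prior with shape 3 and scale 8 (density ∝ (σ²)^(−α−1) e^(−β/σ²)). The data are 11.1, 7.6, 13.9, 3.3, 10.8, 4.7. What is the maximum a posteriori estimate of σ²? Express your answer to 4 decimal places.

Sum of squared deviations about the known mean: SS = (11.1−8)² + (7.6−8)² + (13.9−8)² + (3.3−8)² + (10.8−8)² + (4.7−8)² = 85.4.
The Normal likelihood contributes (σ²)^(−n/2) exp(−SS/(2σ²)), so the posterior is Inverse-Gamma(α + n/2, β + SS/2) = Inverse-Gamma(6, 50.7).
The mode of Inverse-Gamma(a, b) is b/(a+1) = 50.7/7 ≈ 7.2429.

σ̂²_MAP = 7.2429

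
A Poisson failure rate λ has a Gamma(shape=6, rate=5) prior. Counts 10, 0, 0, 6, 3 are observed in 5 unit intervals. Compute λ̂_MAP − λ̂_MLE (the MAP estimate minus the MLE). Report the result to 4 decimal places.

MAP − MLE = -1.4000

Σxᵢ = 19. Posterior is Gamma(25, 10); MAP = (25−1)/10 = 24/10 ≈ 2.40000.
MLE = x̄ = 19/5 ≈ 3.80000.
Difference = 24/10 − 19/5 = -7/5 ≈ -1.4000.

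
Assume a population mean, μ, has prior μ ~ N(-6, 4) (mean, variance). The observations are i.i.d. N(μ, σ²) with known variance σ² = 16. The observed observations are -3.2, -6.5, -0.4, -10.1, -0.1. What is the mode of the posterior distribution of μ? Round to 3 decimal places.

n = 5; x̄ = ((-3.2) + (-6.5) + (-0.4) + (-10.1) + (-0.1))/5 = -20.3/5 = -4.06.
For a Normal prior and Normal likelihood with known variance, the posterior is Normal; its mode equals its mean, the precision-weighted average.
Prior precision 1/σ₀² = 1/4 = 0.25; data precision n/σ² = 5/16 = 0.3125.
μ̂ = (0.25·(-6) + 0.3125·(-4.06)) / (0.25 + 0.3125) = (-2.76875)/0.5625 = -443/90 ≈ -4.922.

μ̂_MAP = -4.922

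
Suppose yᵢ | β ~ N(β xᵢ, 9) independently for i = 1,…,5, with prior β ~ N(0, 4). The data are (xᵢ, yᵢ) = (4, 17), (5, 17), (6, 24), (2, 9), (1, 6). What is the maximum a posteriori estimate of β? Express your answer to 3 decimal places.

β̂_MAP = 3.810

log p(β | y) = −Σ(yᵢ − βxᵢ)²/(2·9) − β²/(2·4) + const.
Setting the derivative to zero: Σxᵢ(yᵢ − βxᵢ)/9 − β/4 = 0, so β = Σxᵢyᵢ / (Σxᵢ² + σ²/τ²).
Σxᵢyᵢ = 4·17 + 5·17 + 6·24 + 2·9 + 1·6 = 321; Σxᵢ² = 82; σ²/τ² = 2.25.
β̂_MAP = 321 / (82 + 2.25) = 321/84.25 ≈ 3.810.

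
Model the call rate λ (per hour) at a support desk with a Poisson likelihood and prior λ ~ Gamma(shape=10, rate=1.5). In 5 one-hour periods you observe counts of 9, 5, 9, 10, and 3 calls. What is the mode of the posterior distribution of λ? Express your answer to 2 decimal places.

Σxᵢ = 9+5+9+10+3 = 36, with n = 5.
Posterior ∝ λ^9e^(−1.5λ) · λ^36e^(−5λ) = λ^45e^(−6.5λ), i.e. Gamma(shape=46, rate=6.5).
The mode of a Gamma(a, b) with a ≥ 1 (shape–rate) is (a−1)/b = 45/6.5 ≈ 6.92.

λ̂_MAP = 6.92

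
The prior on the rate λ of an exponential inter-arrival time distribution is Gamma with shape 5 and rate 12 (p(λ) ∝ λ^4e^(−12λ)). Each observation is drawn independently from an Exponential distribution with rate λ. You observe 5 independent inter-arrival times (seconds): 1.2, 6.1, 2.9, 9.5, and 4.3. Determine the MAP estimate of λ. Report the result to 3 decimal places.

λ̂_MAP = 0.250

The Exponential(rate=λ) likelihood is ∝ λ^n e^(−λΣtᵢ). Here n = 5 and Σtᵢ = 1.2 + 6.1 + 2.9 + 9.5 + 4.3 = 24.
Posterior ∝ λ^4e^(−12λ) · λ^5e^(−24λ) = λ^9e^(−36λ), i.e. Gamma(10, 36).
Mode = (a−1)/b = 9/36 ≈ 0.250.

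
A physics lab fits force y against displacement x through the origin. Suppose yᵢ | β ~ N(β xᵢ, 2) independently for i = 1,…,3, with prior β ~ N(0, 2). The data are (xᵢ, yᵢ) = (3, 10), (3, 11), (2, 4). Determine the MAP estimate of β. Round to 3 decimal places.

log p(β | y) = −Σ(yᵢ − βxᵢ)²/(2·2) − β²/(2·2) + const.
Setting the derivative to zero: Σxᵢ(yᵢ − βxᵢ)/2 − β/2 = 0, so β = Σxᵢyᵢ / (Σxᵢ² + σ²/τ²).
Σxᵢyᵢ = 3·10 + 3·11 + 2·4 = 71; Σxᵢ² = 22; σ²/τ² = 1.
β̂_MAP = 71 / (22 + 1) = 71/23 ≈ 3.087.

β̂_MAP = 3.087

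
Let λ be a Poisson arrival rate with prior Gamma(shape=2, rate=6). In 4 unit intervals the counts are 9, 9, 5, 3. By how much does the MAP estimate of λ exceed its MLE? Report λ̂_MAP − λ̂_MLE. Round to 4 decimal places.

Σxᵢ = 26. Posterior is Gamma(28, 10); MAP = (28−1)/10 = 27/10 ≈ 2.70000.
MLE = x̄ = 26/4 ≈ 6.50000.
Difference = 27/10 − 26/4 = -19/5 ≈ -3.8000.

MAP − MLE = -3.8000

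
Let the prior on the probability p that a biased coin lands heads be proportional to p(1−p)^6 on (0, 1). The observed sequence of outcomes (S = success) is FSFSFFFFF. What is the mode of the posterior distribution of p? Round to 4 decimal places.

The prior density ∝ p(1−p)^6 is the kernel of Beta(2, 7).
Data: 2 successes in 9 trials (from the sequence). The binomial likelihood contributes p^2(1−p)^7, so the posterior is Beta(2+2, 7+7) = Beta(4, 14).
For Beta(a, b) with a, b > 1 the mode is (a−1)/(a+b−2) = 3/16 ≈ 0.1875.

p̂_MAP = 0.1875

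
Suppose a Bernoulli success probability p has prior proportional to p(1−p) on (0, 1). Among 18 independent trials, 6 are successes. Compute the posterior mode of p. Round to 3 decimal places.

p̂_MAP = 0.350

The prior density ∝ p(1−p)^1 is the kernel of Beta(2, 2).
Data: 6 successes in 18 trials. The binomial likelihood contributes p^6(1−p)^12, so the posterior is Beta(2+6, 2+12) = Beta(8, 14).
For Beta(a, b) with a, b > 1 the mode is (a−1)/(a+b−2) = 7/20 ≈ 0.350.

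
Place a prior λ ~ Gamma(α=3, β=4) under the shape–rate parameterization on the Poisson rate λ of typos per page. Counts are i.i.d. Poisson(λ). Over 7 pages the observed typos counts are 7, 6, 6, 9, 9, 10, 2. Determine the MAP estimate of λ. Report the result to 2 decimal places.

Σxᵢ = 7+6+6+9+9+10+2 = 49, with n = 7.
Posterior ∝ λ^2e^(−4λ) · λ^49e^(−7λ) = λ^51e^(−11λ), i.e. Gamma(shape=52, rate=11).
The mode of a Gamma(a, b) with a ≥ 1 (shape–rate) is (a−1)/b = 51/11 ≈ 4.64.

λ̂_MAP = 4.64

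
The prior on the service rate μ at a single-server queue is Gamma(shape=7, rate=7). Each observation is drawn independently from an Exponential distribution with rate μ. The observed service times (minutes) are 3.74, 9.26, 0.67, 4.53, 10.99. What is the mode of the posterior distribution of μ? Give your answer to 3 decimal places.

μ̂_MAP = 0.304

The Exponential(rate=μ) likelihood is ∝ μ^n e^(−μΣtᵢ). Here n = 5 and Σtᵢ = 3.74 + 9.26 + 0.67 + 4.53 + 10.99 = 29.19.
Posterior ∝ μ^6e^(−7μ) · μ^5e^(−29.19μ) = μ^11e^(−36.19μ), i.e. Gamma(12, 36.19).
Mode = (a−1)/b = 11/36.19 ≈ 0.304.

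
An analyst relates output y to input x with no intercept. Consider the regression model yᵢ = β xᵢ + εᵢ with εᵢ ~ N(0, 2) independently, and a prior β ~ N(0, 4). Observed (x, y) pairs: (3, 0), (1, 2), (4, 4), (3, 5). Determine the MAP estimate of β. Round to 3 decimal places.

β̂_MAP = 0.930

log p(β | y) = −Σ(yᵢ − βxᵢ)²/(2·2) − β²/(2·4) + const.
Setting the derivative to zero: Σxᵢ(yᵢ − βxᵢ)/2 − β/4 = 0, so β = Σxᵢyᵢ / (Σxᵢ² + σ²/τ²).
Σxᵢyᵢ = 3·0 + 1·2 + 4·4 + 3·5 = 33; Σxᵢ² = 35; σ²/τ² = 0.5.
β̂_MAP = 33 / (35 + 0.5) = 33/35.5 ≈ 0.930.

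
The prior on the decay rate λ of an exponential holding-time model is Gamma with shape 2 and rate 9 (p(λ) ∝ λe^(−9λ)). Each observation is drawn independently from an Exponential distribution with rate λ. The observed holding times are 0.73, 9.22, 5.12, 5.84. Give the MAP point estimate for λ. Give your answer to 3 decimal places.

λ̂_MAP = 0.167

The Exponential(rate=λ) likelihood is ∝ λ^n e^(−λΣtᵢ). Here n = 4 and Σtᵢ = 0.73 + 9.22 + 5.12 + 5.84 = 20.91.
Posterior ∝ λe^(−9λ) · λ^4e^(−20.91λ) = λ^5e^(−29.91λ), i.e. Gamma(6, 29.91).
Mode = (a−1)/b = 5/29.91 ≈ 0.167.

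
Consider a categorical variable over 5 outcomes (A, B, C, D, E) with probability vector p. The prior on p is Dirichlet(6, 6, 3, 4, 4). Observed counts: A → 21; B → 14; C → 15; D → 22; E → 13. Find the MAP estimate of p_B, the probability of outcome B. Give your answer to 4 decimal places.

MAP estimate of p_B = 0.1845

The posterior is Dirichlet(αᵢ + nᵢ) = Dirichlet(27, 20, 18, 26, 17).
For a Dirichlet(a₁,…,a_K) with all aᵢ > 1, the mode has j-th component (aⱼ − 1)/(Σaᵢ − K).
Here Σaᵢ = 108 and K = 5, so p_B = (20 − 1)/(108 − 5) = 19/103 ≈ 0.1845.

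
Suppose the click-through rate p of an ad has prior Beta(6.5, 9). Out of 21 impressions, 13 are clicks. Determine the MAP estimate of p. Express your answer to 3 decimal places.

p̂_MAP = 0.536

Prior: Beta(6.5, 9).
Data: 13 successes in 21 trials. The binomial likelihood contributes p^13(1−p)^8, so the posterior is Beta(6.5+13, 9+8) = Beta(19.5, 17).
For Beta(a, b) with a, b > 1 the mode is (a−1)/(a+b−2) = 18.5/34.5 ≈ 0.536.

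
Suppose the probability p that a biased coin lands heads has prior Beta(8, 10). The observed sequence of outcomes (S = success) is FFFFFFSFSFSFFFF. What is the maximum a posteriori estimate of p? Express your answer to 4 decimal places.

Prior: Beta(8, 10).
Data: 3 successes in 15 trials (from the sequence). The binomial likelihood contributes p^3(1−p)^12, so the posterior is Beta(8+3, 10+12) = Beta(11, 22).
For Beta(a, b) with a, b > 1 the mode is (a−1)/(a+b−2) = 10/31 ≈ 0.3226.

p̂_MAP = 0.3226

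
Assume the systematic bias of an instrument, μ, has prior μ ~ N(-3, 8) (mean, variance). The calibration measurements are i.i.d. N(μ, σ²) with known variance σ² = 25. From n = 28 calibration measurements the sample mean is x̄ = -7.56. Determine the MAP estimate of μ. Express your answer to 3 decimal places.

n = 28, x̄ = -7.56.
For a Normal prior and Normal likelihood with known variance, the posterior is Normal; its mode equals its mean, the precision-weighted average.
Prior precision 1/σ₀² = 1/8 = 0.125; data precision n/σ² = 28/25 = 1.12.
μ̂ = (0.125·(-3) + 1.12·(-7.56)) / (0.125 + 1.12) = (-8.8422)/1.245 = -14737/2075 ≈ -7.102.

μ̂_MAP = -7.102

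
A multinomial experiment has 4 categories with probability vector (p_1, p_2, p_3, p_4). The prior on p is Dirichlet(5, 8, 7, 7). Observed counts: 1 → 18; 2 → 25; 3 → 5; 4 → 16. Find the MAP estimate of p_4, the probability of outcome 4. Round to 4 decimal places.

MAP estimate: 0.2529

The posterior is Dirichlet(αᵢ + nᵢ) = Dirichlet(23, 33, 12, 23).
For a Dirichlet(a₁,…,a_K) with all aᵢ > 1, the mode has j-th component (aⱼ − 1)/(Σaᵢ − K).
Here Σaᵢ = 91 and K = 4, so p_4 = (23 − 1)/(91 − 4) = 22/87 ≈ 0.2529.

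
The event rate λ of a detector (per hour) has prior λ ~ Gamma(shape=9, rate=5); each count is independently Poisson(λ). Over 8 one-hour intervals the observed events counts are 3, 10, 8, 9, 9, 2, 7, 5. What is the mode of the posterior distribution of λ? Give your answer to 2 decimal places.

λ̂_MAP = 4.69

Σxᵢ = 3+10+8+9+9+2+7+5 = 53, with n = 8.
Posterior ∝ λ^8e^(−5λ) · λ^53e^(−8λ) = λ^61e^(−13λ), i.e. Gamma(shape=62, rate=13).
The mode of a Gamma(a, b) with a ≥ 1 (shape–rate) is (a−1)/b = 61/13 ≈ 4.69.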